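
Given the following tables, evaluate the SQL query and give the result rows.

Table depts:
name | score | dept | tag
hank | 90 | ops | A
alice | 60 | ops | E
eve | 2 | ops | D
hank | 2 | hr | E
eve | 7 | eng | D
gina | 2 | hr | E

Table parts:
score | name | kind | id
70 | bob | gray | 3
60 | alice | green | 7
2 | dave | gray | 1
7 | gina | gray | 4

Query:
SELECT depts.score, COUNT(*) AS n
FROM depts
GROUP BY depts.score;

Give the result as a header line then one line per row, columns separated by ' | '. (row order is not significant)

After GROUP BY (4 rows):
depts.score | n
90 | 1
60 | 1
2 | 3
7 | 1

== RESULT ==
depts.score | n
90 | 1
60 | 1
2 | 3
7 | 1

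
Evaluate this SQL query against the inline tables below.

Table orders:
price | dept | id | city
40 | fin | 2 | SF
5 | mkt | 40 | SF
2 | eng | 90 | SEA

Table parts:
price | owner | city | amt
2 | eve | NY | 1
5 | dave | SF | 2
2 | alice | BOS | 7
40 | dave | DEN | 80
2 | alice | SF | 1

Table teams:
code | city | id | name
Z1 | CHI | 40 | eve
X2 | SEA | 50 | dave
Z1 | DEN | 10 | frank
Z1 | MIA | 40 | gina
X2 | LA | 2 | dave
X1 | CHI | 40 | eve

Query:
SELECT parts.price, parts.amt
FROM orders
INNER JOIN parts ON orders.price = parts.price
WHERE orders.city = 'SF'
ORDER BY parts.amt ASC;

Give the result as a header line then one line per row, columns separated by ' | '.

== RESULT ==
parts.price | parts.amt
5 | 2
40 | 80

Derivation:
After JOIN parts (5 rows):
orders.price | orders.dept | orders.id | orders.city | parts.price | parts.owner | parts.city | parts.amt
40 | fin | 2 | SF | 40 | dave | DEN | 80
5 | mkt | 40 | SF | 5 | dave | SF | 2
2 | eng | 90 | SEA | 2 | eve | NY | 1
2 | eng | 90 | SEA | 2 | alice | BOS | 7
2 | eng | 90 | SEA | 2 | alice | SF | 1
After WHERE (2 rows):
orders.price | orders.dept | orders.id | orders.city | parts.price | parts.owner | parts.city | parts.amt
40 | fin | 2 | SF | 40 | dave | DEN | 80
5 | mkt | 40 | SF | 5 | dave | SF | 2
After SELECT (2 rows):
parts.price | parts.amt
40 | 80
5 | 2
After ORDER BY (2 rows):
parts.price | parts.amt
5 | 2
40 | 80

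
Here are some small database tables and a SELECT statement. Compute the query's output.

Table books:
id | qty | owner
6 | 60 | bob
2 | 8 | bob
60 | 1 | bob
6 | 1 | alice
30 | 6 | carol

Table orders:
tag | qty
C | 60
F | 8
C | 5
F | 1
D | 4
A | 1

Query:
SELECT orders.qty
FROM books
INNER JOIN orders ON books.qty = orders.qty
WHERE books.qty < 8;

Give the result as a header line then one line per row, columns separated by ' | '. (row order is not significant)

== RESULT ==
orders.qty
1
1
1
1

Derivation:
After JOIN orders (6 rows):
books.id | books.qty | books.owner | orders.tag | orders.qty
6 | 60 | bob | C | 60
2 | 8 | bob | F | 8
60 | 1 | bob | F | 1
60 | 1 | bob | A | 1
6 | 1 | alice | F | 1
6 | 1 | alice | A | 1
After WHERE (4 rows):
books.id | books.qty | books.owner | orders.tag | orders.qty
60 | 1 | bob | F | 1
60 | 1 | bob | A | 1
6 | 1 | alice | F | 1
6 | 1 | alice | A | 1
After SELECT (4 rows):
orders.qty
1
1
1
1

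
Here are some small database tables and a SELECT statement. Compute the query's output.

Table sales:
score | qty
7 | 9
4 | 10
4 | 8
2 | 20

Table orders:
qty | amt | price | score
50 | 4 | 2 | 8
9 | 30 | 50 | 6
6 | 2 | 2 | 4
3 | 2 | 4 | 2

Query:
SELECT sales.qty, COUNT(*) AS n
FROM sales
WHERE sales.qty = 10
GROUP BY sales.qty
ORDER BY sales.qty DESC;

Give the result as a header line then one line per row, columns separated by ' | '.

After WHERE (1 rows):
sales.score | sales.qty
4 | 10
After GROUP BY (1 rows):
sales.qty | n
10 | 1
After ORDER BY (1 rows):
sales.qty | n
10 | 1

== RESULT ==
sales.qty | n
10 | 1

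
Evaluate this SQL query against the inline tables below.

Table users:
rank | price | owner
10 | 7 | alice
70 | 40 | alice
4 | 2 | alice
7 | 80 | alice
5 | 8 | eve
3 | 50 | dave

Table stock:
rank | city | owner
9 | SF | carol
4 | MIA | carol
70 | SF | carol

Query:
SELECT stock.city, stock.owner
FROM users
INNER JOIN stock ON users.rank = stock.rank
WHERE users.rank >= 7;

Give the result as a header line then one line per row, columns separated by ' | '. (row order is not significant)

After JOIN stock (2 rows):
users.rank | users.price | users.owner | stock.rank | stock.city | stock.owner
70 | 40 | alice | 70 | SF | carol
4 | 2 | alice | 4 | MIA | carol
After WHERE (1 rows):
users.rank | users.price | users.owner | stock.rank | stock.city | stock.owner
70 | 40 | alice | 70 | SF | carol
After SELECT (1 rows):
stock.city | stock.owner
SF | carol

== RESULT ==
stock.city | stock.owner
SF | carol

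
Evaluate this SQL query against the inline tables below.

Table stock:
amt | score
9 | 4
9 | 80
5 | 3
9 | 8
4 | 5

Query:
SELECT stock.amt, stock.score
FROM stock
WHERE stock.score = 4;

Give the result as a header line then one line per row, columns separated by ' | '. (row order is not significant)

After WHERE (1 rows):
stock.amt | stock.score
9 | 4
After SELECT (1 rows):
stock.amt | stock.score
9 | 4

== RESULT ==
stock.amt | stock.score
9 | 4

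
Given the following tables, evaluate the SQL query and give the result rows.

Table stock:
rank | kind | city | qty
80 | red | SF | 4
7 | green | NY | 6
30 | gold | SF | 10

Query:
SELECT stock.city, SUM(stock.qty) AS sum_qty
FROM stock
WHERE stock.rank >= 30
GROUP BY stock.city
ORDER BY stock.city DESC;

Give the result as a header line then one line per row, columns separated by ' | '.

After WHERE (2 rows):
stock.rank | stock.kind | stock.city | stock.qty
80 | red | SF | 4
30 | gold | SF | 10
After GROUP BY (1 rows):
stock.city | sum_qty
SF | 14
After ORDER BY (1 rows):
stock.city | sum_qty
SF | 14

== RESULT ==
stock.city | sum_qty
SF | 14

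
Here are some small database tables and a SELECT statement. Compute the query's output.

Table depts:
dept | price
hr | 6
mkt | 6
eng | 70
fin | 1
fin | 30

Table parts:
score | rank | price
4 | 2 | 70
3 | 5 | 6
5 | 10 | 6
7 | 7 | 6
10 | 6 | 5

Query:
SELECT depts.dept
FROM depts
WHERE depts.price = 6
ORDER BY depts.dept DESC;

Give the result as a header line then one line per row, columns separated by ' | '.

After WHERE (2 rows):
depts.dept | depts.price
hr | 6
mkt | 6
After SELECT (2 rows):
depts.dept
hr
mkt
After ORDER BY (2 rows):
depts.dept
mkt
hr

== RESULT ==
depts.dept
mkt
hr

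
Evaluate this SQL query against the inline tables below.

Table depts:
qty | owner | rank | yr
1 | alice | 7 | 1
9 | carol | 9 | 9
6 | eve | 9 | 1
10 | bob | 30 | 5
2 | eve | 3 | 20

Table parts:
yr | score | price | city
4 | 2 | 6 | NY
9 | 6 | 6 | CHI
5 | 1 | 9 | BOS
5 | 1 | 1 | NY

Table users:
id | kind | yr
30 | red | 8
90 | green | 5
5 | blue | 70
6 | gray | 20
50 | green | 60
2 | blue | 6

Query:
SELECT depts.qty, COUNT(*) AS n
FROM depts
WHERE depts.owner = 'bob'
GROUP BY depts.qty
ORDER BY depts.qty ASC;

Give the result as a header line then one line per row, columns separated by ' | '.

After WHERE (1 rows):
depts.qty | depts.owner | depts.rank | depts.yr
10 | bob | 30 | 5
After GROUP BY (1 rows):
depts.qty | n
10 | 1
After ORDER BY (1 rows):
depts.qty | n
10 | 1

== RESULT ==
depts.qty | n
10 | 1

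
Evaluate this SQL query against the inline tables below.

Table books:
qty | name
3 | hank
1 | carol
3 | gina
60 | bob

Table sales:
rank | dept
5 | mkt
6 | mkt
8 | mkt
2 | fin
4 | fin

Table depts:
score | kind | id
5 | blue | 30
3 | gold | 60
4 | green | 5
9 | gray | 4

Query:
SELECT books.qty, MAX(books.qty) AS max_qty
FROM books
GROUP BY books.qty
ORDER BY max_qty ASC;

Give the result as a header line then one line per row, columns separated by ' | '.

== RESULT ==
books.qty | max_qty
1 | 1
3 | 3
60 | 60

Derivation:
After GROUP BY (3 rows):
books.qty | max_qty
3 | 3
1 | 1
60 | 60
After ORDER BY (3 rows):
books.qty | max_qty
1 | 1
3 | 3
60 | 60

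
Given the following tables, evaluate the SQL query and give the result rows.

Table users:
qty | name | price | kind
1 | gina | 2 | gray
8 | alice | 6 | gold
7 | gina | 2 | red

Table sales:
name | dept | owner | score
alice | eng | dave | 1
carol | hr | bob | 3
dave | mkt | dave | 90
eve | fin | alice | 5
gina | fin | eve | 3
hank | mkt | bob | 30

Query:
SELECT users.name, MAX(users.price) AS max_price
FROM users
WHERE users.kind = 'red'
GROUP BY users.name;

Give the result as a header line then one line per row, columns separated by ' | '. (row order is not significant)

After WHERE (1 rows):
users.qty | users.name | users.price | users.kind
7 | gina | 2 | red
After GROUP BY (1 rows):
users.name | max_price
gina | 2

== RESULT ==
users.name | max_price
gina | 2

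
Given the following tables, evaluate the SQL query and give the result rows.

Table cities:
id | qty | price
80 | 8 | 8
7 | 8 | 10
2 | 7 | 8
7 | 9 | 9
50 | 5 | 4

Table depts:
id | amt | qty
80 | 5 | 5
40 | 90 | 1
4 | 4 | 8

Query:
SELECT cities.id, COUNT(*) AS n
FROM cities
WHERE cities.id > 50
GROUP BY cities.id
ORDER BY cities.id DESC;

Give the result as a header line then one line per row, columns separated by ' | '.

== RESULT ==
cities.id | n
80 | 1

Derivation:
After WHERE (1 rows):
cities.id | cities.qty | cities.price
80 | 8 | 8
After GROUP BY (1 rows):
cities.id | n
80 | 1
After ORDER BY (1 rows):
cities.id | n
80 | 1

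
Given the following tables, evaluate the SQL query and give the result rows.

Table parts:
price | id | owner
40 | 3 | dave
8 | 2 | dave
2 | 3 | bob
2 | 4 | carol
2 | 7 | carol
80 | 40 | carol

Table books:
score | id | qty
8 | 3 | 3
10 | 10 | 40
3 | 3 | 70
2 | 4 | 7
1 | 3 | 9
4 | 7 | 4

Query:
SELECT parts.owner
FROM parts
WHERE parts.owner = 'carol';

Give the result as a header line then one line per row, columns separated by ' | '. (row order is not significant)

After WHERE (3 rows):
parts.price | parts.id | parts.owner
2 | 4 | carol
2 | 7 | carol
80 | 40 | carol
After SELECT (3 rows):
parts.owner
carol
carol
carol

== RESULT ==
parts.owner
carol
carol
carol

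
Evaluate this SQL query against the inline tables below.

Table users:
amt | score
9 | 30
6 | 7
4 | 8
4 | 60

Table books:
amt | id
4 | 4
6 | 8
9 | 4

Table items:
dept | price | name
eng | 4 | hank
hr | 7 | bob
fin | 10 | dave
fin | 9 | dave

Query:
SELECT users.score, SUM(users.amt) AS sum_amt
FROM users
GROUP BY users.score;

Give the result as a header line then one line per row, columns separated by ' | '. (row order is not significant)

After GROUP BY (4 rows):
users.score | sum_amt
30 | 9
7 | 6
8 | 4
60 | 4

== RESULT ==
users.score | sum_amt
30 | 9
7 | 6
8 | 4
60 | 4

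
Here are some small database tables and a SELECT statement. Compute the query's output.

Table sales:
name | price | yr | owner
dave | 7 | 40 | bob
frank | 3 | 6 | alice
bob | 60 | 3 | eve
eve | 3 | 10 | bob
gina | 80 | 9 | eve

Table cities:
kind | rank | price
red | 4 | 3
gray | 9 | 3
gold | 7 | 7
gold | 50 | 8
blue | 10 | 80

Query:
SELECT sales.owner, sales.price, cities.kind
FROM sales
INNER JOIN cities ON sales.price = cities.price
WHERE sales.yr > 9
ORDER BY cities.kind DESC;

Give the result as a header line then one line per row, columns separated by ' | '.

== RESULT ==
sales.owner | sales.price | cities.kind
bob | 3 | red
bob | 3 | gray
bob | 7 | gold

Derivation:
After JOIN cities (6 rows):
sales.name | sales.price | sales.yr | sales.owner | cities.kind | cities.rank | cities.price
dave | 7 | 40 | bob | gold | 7 | 7
frank | 3 | 6 | alice | red | 4 | 3
frank | 3 | 6 | alice | gray | 9 | 3
eve | 3 | 10 | bob | red | 4 | 3
eve | 3 | 10 | bob | gray | 9 | 3
gina | 80 | 9 | eve | blue | 10 | 80
After WHERE (3 rows):
sales.name | sales.price | sales.yr | sales.owner | cities.kind | cities.rank | cities.price
dave | 7 | 40 | bob | gold | 7 | 7
eve | 3 | 10 | bob | red | 4 | 3
eve | 3 | 10 | bob | gray | 9 | 3
After SELECT (3 rows):
sales.owner | sales.price | cities.kind
bob | 7 | gold
bob | 3 | red
bob | 3 | gray
After ORDER BY (3 rows):
sales.owner | sales.price | cities.kind
bob | 3 | red
bob | 3 | gray
bob | 7 | gold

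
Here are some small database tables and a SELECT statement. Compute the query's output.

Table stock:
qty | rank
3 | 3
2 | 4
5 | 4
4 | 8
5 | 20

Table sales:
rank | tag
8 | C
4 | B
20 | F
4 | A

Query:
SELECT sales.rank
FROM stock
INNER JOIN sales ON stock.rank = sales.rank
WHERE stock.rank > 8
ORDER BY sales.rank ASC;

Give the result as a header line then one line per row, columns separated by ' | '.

After JOIN sales (6 rows):
stock.qty | stock.rank | sales.rank | sales.tag
2 | 4 | 4 | B
2 | 4 | 4 | A
5 | 4 | 4 | B
5 | 4 | 4 | A
4 | 8 | 8 | C
5 | 20 | 20 | F
After WHERE (1 rows):
stock.qty | stock.rank | sales.rank | sales.tag
5 | 20 | 20 | F
After SELECT (1 rows):
sales.rank
20
After ORDER BY (1 rows):
sales.rank
20

== RESULT ==
sales.rank
20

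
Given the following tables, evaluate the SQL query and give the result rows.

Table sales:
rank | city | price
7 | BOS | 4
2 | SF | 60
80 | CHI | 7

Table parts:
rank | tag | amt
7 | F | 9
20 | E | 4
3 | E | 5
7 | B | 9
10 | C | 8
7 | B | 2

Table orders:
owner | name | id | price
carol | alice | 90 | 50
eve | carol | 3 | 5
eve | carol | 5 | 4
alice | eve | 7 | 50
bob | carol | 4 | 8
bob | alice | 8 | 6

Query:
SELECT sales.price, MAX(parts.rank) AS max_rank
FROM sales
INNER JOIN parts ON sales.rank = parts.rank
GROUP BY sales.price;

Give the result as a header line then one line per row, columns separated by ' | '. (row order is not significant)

After JOIN parts (3 rows):
sales.rank | sales.city | sales.price | parts.rank | parts.tag | parts.amt
7 | BOS | 4 | 7 | F | 9
7 | BOS | 4 | 7 | B | 9
7 | BOS | 4 | 7 | B | 2
After GROUP BY (1 rows):
sales.price | max_rank
4 | 7

== RESULT ==
sales.price | max_rank
4 | 7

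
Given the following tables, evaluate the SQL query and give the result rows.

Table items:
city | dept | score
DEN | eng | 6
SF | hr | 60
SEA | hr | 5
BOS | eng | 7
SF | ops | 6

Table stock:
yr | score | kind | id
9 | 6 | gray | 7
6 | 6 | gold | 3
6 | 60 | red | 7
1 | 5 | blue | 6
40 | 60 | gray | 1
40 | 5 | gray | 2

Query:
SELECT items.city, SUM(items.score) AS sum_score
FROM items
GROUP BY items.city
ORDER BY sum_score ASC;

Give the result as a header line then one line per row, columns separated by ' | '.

After GROUP BY (4 rows):
items.city | sum_score
DEN | 6
SF | 66
SEA | 5
BOS | 7
After ORDER BY (4 rows):
items.city | sum_score
SEA | 5
DEN | 6
BOS | 7
SF | 66

== RESULT ==
items.city | sum_score
SEA | 5
DEN | 6
BOS | 7
SF | 66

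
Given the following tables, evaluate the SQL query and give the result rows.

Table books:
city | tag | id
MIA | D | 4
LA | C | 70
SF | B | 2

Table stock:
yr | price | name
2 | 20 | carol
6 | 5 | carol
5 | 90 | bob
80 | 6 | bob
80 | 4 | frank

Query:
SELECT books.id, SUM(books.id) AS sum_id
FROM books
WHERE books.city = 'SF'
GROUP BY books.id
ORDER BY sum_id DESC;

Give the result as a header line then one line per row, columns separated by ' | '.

After WHERE (1 rows):
books.city | books.tag | books.id
SF | B | 2
After GROUP BY (1 rows):
books.id | sum_id
2 | 2
After ORDER BY (1 rows):
books.id | sum_id
2 | 2

== RESULT ==
books.id | sum_id
2 | 2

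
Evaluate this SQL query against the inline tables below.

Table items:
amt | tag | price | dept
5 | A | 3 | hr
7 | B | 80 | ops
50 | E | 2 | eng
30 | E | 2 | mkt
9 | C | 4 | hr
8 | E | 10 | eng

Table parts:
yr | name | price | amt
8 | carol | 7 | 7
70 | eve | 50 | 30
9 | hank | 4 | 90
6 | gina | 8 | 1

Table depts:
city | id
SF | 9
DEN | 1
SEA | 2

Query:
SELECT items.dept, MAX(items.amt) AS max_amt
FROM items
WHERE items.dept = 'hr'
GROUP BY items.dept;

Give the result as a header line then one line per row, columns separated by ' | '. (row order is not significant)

== RESULT ==
items.dept | max_amt
hr | 9

Derivation:
After WHERE (2 rows):
items.amt | items.tag | items.price | items.dept
5 | A | 3 | hr
9 | C | 4 | hr
After GROUP BY (1 rows):
items.dept | max_amt
hr | 9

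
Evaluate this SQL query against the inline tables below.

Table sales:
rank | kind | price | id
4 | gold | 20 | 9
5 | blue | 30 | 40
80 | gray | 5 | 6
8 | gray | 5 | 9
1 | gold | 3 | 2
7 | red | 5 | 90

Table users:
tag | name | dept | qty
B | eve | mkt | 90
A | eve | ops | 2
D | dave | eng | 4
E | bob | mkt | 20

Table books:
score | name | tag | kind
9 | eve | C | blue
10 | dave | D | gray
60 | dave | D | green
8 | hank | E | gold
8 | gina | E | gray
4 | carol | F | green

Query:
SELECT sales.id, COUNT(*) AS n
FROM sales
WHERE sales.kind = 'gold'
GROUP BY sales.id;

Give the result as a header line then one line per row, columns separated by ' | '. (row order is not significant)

== RESULT ==
sales.id | n
9 | 1
2 | 1

Derivation:
After WHERE (2 rows):
sales.rank | sales.kind | sales.price | sales.id
4 | gold | 20 | 9
1 | gold | 3 | 2
After GROUP BY (2 rows):
sales.id | n
9 | 1
2 | 1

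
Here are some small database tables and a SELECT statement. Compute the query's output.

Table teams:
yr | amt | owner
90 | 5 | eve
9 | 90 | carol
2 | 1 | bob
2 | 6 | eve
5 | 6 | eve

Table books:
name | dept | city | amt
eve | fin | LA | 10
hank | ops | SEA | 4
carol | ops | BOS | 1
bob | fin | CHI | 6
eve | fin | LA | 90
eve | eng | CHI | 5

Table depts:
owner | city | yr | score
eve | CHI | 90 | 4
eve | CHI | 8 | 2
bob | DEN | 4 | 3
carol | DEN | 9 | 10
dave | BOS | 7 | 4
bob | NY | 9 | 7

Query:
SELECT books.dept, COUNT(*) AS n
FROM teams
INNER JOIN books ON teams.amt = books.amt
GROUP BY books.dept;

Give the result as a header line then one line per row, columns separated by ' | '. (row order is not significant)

After JOIN books (5 rows):
teams.yr | teams.amt | teams.owner | books.name | books.dept | books.city | books.amt
90 | 5 | eve | eve | eng | CHI | 5
9 | 90 | carol | eve | fin | LA | 90
2 | 1 | bob | carol | ops | BOS | 1
2 | 6 | eve | bob | fin | CHI | 6
5 | 6 | eve | bob | fin | CHI | 6
After GROUP BY (3 rows):
books.dept | n
eng | 1
fin | 3
ops | 1

== RESULT ==
books.dept | n
eng | 1
fin | 3
ops | 1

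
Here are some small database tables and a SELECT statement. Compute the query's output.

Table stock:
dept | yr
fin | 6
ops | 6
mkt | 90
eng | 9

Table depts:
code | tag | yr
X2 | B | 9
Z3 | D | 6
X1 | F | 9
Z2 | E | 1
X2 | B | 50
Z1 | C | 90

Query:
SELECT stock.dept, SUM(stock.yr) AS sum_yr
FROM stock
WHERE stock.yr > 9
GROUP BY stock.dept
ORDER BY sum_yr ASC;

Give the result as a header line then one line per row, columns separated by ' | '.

== RESULT ==
stock.dept | sum_yr
mkt | 90

Derivation:
After WHERE (1 rows):
stock.dept | stock.yr
mkt | 90
After GROUP BY (1 rows):
stock.dept | sum_yr
mkt | 90
After ORDER BY (1 rows):
stock.dept | sum_yr
mkt | 90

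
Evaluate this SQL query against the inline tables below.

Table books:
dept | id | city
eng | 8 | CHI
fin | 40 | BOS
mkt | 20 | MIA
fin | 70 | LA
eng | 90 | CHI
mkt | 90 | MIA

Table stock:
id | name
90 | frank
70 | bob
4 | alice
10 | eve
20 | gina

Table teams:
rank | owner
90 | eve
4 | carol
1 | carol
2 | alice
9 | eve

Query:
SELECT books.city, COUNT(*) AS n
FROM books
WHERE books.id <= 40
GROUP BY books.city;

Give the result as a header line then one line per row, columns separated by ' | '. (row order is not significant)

== RESULT ==
books.city | n
CHI | 1
BOS | 1
MIA | 1

Derivation:
After WHERE (3 rows):
books.dept | books.id | books.city
eng | 8 | CHI
fin | 40 | BOS
mkt | 20 | MIA
After GROUP BY (3 rows):
books.city | n
CHI | 1
BOS | 1
MIA | 1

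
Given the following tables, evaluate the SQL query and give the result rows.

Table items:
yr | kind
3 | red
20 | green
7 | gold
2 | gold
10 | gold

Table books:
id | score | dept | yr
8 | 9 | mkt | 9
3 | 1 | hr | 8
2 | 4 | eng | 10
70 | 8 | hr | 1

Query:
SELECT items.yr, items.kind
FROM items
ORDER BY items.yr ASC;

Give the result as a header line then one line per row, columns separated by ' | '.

After SELECT (5 rows):
items.yr | items.kind
3 | red
20 | green
7 | gold
2 | gold
10 | gold
After ORDER BY (5 rows):
items.yr | items.kind
2 | gold
3 | red
7 | gold
10 | gold
20 | green

== RESULT ==
items.yr | items.kind
2 | gold
3 | red
7 | gold
10 | gold
20 | green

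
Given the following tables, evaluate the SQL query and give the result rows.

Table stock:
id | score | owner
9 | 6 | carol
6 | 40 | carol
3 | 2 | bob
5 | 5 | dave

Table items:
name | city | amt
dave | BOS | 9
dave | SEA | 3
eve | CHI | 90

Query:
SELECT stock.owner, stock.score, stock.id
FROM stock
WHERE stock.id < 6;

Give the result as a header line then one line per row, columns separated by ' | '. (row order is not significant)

== RESULT ==
stock.owner | stock.score | stock.id
bob | 2 | 3
dave | 5 | 5

Derivation:
After WHERE (2 rows):
stock.id | stock.score | stock.owner
3 | 2 | bob
5 | 5 | dave
After SELECT (2 rows):
stock.owner | stock.score | stock.id
bob | 2 | 3
dave | 5 | 5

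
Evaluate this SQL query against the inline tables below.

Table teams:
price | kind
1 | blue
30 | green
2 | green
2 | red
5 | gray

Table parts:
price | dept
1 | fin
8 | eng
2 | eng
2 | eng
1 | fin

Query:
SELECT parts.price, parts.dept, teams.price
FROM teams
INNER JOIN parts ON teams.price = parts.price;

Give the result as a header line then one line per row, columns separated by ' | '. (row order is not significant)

After JOIN parts (6 rows):
teams.price | teams.kind | parts.price | parts.dept
1 | blue | 1 | fin
1 | blue | 1 | fin
2 | green | 2 | eng
2 | green | 2 | eng
2 | red | 2 | eng
2 | red | 2 | eng
After SELECT (6 rows):
parts.price | parts.dept | teams.price
1 | fin | 1
1 | fin | 1
2 | eng | 2
2 | eng | 2
2 | eng | 2
2 | eng | 2

== RESULT ==
parts.price | parts.dept | teams.price
1 | fin | 1
1 | fin | 1
2 | eng | 2
2 | eng | 2
2 | eng | 2
2 | eng | 2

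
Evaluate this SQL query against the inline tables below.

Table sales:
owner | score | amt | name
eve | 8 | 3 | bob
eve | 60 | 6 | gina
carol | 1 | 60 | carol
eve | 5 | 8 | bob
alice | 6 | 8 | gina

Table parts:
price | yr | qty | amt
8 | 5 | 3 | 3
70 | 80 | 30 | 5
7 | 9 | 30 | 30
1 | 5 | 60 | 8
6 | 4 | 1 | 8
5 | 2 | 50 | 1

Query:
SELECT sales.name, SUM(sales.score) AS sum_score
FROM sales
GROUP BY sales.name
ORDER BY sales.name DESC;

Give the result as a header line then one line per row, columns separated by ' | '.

After GROUP BY (3 rows):
sales.name | sum_score
bob | 13
gina | 66
carol | 1
After ORDER BY (3 rows):
sales.name | sum_score
gina | 66
carol | 1
bob | 13

== RESULT ==
sales.name | sum_score
gina | 66
carol | 1
bob | 13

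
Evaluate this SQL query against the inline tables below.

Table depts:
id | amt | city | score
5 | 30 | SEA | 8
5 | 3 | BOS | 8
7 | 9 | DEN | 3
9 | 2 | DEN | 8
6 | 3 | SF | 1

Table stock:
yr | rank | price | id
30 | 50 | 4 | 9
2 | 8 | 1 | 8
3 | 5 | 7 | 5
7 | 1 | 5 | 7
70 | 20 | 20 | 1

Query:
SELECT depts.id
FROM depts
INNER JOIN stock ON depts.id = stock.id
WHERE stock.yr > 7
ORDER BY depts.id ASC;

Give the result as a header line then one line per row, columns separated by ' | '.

After JOIN stock (4 rows):
depts.id | depts.amt | depts.city | depts.score | stock.yr | stock.rank | stock.price | stock.id
5 | 30 | SEA | 8 | 3 | 5 | 7 | 5
5 | 3 | BOS | 8 | 3 | 5 | 7 | 5
7 | 9 | DEN | 3 | 7 | 1 | 5 | 7
9 | 2 | DEN | 8 | 30 | 50 | 4 | 9
After WHERE (1 rows):
depts.id | depts.amt | depts.city | depts.score | stock.yr | stock.rank | stock.price | stock.id
9 | 2 | DEN | 8 | 30 | 50 | 4 | 9
After SELECT (1 rows):
depts.id
9
After ORDER BY (1 rows):
depts.id
9

== RESULT ==
depts.id
9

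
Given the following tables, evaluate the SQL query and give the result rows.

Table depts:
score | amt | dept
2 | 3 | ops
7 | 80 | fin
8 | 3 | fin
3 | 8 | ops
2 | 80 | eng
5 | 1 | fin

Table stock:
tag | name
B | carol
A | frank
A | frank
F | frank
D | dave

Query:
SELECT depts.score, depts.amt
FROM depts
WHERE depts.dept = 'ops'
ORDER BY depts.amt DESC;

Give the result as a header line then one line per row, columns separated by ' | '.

After WHERE (2 rows):
depts.score | depts.amt | depts.dept
2 | 3 | ops
3 | 8 | ops
After SELECT (2 rows):
depts.score | depts.amt
2 | 3
3 | 8
After ORDER BY (2 rows):
depts.score | depts.amt
3 | 8
2 | 3

== RESULT ==
depts.score | depts.amt
3 | 8
2 | 3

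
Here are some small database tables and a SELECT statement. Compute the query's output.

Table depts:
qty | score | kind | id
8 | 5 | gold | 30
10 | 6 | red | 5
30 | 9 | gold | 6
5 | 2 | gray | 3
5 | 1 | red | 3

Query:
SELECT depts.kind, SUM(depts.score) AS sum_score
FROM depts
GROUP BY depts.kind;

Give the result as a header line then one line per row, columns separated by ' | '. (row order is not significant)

After GROUP BY (3 rows):
depts.kind | sum_score
gold | 14
red | 7
gray | 2

== RESULT ==
depts.kind | sum_score
gold | 14
red | 7
gray | 2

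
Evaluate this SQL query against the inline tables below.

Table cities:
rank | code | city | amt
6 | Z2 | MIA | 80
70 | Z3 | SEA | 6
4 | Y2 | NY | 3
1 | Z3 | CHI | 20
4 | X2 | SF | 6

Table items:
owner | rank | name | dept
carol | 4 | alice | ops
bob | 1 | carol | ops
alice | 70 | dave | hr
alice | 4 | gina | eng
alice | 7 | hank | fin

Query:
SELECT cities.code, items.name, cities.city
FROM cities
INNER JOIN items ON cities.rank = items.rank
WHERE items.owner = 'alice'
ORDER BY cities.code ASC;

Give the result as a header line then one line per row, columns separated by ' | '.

After JOIN items (6 rows):
cities.rank | cities.code | cities.city | cities.amt | items.owner | items.rank | items.name | items.dept
70 | Z3 | SEA | 6 | alice | 70 | dave | hr
4 | Y2 | NY | 3 | carol | 4 | alice | ops
4 | Y2 | NY | 3 | alice | 4 | gina | eng
1 | Z3 | CHI | 20 | bob | 1 | carol | ops
4 | X2 | SF | 6 | carol | 4 | alice | ops
4 | X2 | SF | 6 | alice | 4 | gina | eng
After WHERE (3 rows):
cities.rank | cities.code | cities.city | cities.amt | items.owner | items.rank | items.name | items.dept
70 | Z3 | SEA | 6 | alice | 70 | dave | hr
4 | Y2 | NY | 3 | alice | 4 | gina | eng
4 | X2 | SF | 6 | alice | 4 | gina | eng
After SELECT (3 rows):
cities.code | items.name | cities.city
Z3 | dave | SEA
Y2 | gina | NY
X2 | gina | SF
After ORDER BY (3 rows):
cities.code | items.name | cities.city
X2 | gina | SF
Y2 | gina | NY
Z3 | dave | SEA

== RESULT ==
cities.code | items.name | cities.city
X2 | gina | SF
Y2 | gina | NY
Z3 | dave | SEA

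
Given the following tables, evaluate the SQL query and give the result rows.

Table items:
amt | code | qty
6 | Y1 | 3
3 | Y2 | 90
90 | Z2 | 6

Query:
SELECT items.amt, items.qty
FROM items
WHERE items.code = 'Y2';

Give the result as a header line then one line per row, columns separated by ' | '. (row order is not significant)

After WHERE (1 rows):
items.amt | items.code | items.qty
3 | Y2 | 90
After SELECT (1 rows):
items.amt | items.qty
3 | 90

== RESULT ==
items.amt | items.qty
3 | 90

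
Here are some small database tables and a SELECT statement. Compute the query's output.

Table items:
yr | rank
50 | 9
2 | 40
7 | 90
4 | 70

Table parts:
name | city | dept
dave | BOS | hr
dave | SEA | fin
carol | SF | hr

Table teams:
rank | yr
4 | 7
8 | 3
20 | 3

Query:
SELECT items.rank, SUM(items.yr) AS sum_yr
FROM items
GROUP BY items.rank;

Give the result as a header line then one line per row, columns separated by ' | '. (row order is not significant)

After GROUP BY (4 rows):
items.rank | sum_yr
9 | 50
40 | 2
90 | 7
70 | 4

== RESULT ==
items.rank | sum_yr
9 | 50
40 | 2
90 | 7
70 | 4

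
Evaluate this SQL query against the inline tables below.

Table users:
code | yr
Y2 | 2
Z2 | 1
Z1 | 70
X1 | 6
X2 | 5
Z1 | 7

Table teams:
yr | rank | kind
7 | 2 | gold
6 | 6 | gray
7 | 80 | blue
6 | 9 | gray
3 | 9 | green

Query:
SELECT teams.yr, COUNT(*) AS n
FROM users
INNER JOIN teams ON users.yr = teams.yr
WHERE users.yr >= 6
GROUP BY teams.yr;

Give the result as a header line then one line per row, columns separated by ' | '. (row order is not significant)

== RESULT ==
teams.yr | n
6 | 2
7 | 2

Derivation:
After JOIN teams (4 rows):
users.code | users.yr | teams.yr | teams.rank | teams.kind
X1 | 6 | 6 | 6 | gray
X1 | 6 | 6 | 9 | gray
Z1 | 7 | 7 | 2 | gold
Z1 | 7 | 7 | 80 | blue
After WHERE (4 rows):
users.code | users.yr | teams.yr | teams.rank | teams.kind
X1 | 6 | 6 | 6 | gray
X1 | 6 | 6 | 9 | gray
Z1 | 7 | 7 | 2 | gold
Z1 | 7 | 7 | 80 | blue
After GROUP BY (2 rows):
teams.yr | n
6 | 2
7 | 2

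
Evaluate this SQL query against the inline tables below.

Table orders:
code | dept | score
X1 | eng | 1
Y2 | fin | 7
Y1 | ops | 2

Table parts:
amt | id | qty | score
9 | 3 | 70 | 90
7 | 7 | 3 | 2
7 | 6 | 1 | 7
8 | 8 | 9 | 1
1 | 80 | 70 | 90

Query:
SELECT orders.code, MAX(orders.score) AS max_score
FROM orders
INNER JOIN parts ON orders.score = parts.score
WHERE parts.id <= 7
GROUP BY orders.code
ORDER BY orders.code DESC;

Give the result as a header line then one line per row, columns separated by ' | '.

After JOIN parts (3 rows):
orders.code | orders.dept | orders.score | parts.amt | parts.id | parts.qty | parts.score
X1 | eng | 1 | 8 | 8 | 9 | 1
Y2 | fin | 7 | 7 | 6 | 1 | 7
Y1 | ops | 2 | 7 | 7 | 3 | 2
After WHERE (2 rows):
orders.code | orders.dept | orders.score | parts.amt | parts.id | parts.qty | parts.score
Y2 | fin | 7 | 7 | 6 | 1 | 7
Y1 | ops | 2 | 7 | 7 | 3 | 2
After GROUP BY (2 rows):
orders.code | max_score
Y2 | 7
Y1 | 2
After ORDER BY (2 rows):
orders.code | max_score
Y2 | 7
Y1 | 2

== RESULT ==
orders.code | max_score
Y2 | 7
Y1 | 2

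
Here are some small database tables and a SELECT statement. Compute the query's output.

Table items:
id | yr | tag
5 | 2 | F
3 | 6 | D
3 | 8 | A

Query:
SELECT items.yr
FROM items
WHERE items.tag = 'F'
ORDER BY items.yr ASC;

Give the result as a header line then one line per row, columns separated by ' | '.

== RESULT ==
items.yr
2

Derivation:
After WHERE (1 rows):
items.id | items.yr | items.tag
5 | 2 | F
After SELECT (1 rows):
items.yr
2
After ORDER BY (1 rows):
items.yr
2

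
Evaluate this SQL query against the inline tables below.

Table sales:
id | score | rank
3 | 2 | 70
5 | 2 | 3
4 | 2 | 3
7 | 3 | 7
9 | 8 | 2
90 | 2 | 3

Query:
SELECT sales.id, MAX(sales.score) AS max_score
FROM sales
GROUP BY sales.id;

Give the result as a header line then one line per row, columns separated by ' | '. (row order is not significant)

== RESULT ==
sales.id | max_score
3 | 2
5 | 2
4 | 2
7 | 3
9 | 8
90 | 2

Derivation:
After GROUP BY (6 rows):
sales.id | max_score
3 | 2
5 | 2
4 | 2
7 | 3
9 | 8
90 | 2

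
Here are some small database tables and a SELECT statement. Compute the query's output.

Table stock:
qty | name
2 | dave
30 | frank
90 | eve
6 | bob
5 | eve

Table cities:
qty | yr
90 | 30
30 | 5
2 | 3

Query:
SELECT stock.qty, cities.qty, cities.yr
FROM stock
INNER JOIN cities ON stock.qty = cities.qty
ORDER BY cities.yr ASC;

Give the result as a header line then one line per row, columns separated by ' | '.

After JOIN cities (3 rows):
stock.qty | stock.name | cities.qty | cities.yr
2 | dave | 2 | 3
30 | frank | 30 | 5
90 | eve | 90 | 30
After SELECT (3 rows):
stock.qty | cities.qty | cities.yr
2 | 2 | 3
30 | 30 | 5
90 | 90 | 30
After ORDER BY (3 rows):
stock.qty | cities.qty | cities.yr
2 | 2 | 3
30 | 30 | 5
90 | 90 | 30

== RESULT ==
stock.qty | cities.qty | cities.yr
2 | 2 | 3
30 | 30 | 5
90 | 90 | 30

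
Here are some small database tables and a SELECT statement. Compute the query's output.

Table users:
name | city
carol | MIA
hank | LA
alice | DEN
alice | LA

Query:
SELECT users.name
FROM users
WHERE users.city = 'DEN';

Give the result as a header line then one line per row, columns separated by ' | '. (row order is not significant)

== RESULT ==
users.name
alice

Derivation:
After WHERE (1 rows):
users.name | users.city
alice | DEN
After SELECT (1 rows):
users.name
alice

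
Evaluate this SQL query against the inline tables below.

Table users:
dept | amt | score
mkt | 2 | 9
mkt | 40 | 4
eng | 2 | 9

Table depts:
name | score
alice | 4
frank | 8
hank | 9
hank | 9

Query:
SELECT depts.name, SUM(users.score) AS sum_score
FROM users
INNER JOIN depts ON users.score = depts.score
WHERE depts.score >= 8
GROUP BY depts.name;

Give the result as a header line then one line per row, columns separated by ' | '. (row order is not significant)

After JOIN depts (5 rows):
users.dept | users.amt | users.score | depts.name | depts.score
mkt | 2 | 9 | hank | 9
mkt | 2 | 9 | hank | 9
mkt | 40 | 4 | alice | 4
eng | 2 | 9 | hank | 9
eng | 2 | 9 | hank | 9
After WHERE (4 rows):
users.dept | users.amt | users.score | depts.name | depts.score
mkt | 2 | 9 | hank | 9
mkt | 2 | 9 | hank | 9
eng | 2 | 9 | hank | 9
eng | 2 | 9 | hank | 9
After GROUP BY (1 rows):
depts.name | sum_score
hank | 36

== RESULT ==
depts.name | sum_score
hank | 36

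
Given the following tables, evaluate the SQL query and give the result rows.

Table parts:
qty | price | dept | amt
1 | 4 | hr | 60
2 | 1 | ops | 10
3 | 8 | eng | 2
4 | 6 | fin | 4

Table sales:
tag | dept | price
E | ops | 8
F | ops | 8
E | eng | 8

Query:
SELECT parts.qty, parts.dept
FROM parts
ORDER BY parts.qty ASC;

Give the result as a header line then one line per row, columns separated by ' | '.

== RESULT ==
parts.qty | parts.dept
1 | hr
2 | ops
3 | eng
4 | fin

Derivation:
After SELECT (4 rows):
parts.qty | parts.dept
1 | hr
2 | ops
3 | eng
4 | fin
After ORDER BY (4 rows):
parts.qty | parts.dept
1 | hr
2 | ops
3 | eng
4 | fin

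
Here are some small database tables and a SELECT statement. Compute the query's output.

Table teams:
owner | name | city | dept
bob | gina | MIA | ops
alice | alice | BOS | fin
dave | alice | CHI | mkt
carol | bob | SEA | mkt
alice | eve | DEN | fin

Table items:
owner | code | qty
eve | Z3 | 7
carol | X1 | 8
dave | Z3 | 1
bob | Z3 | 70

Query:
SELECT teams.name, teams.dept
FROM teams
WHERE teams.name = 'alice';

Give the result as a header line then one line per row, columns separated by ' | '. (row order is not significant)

== RESULT ==
teams.name | teams.dept
alice | fin
alice | mkt

Derivation:
After WHERE (2 rows):
teams.owner | teams.name | teams.city | teams.dept
alice | alice | BOS | fin
dave | alice | CHI | mkt
After SELECT (2 rows):
teams.name | teams.dept
alice | fin
alice | mkt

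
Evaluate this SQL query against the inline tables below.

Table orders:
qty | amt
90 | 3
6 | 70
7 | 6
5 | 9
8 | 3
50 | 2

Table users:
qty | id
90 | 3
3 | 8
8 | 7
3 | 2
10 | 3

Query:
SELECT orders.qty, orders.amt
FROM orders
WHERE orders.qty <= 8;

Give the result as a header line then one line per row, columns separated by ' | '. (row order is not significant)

== RESULT ==
orders.qty | orders.amt
6 | 70
7 | 6
5 | 9
8 | 3

Derivation:
After WHERE (4 rows):
orders.qty | orders.amt
6 | 70
7 | 6
5 | 9
8 | 3
After SELECT (4 rows):
orders.qty | orders.amt
6 | 70
7 | 6
5 | 9
8 | 3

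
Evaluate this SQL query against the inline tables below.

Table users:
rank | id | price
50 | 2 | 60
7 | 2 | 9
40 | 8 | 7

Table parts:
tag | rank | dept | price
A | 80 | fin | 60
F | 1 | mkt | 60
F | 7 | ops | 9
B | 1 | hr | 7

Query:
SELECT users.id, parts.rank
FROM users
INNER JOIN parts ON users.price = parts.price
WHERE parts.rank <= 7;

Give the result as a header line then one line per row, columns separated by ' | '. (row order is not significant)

After JOIN parts (4 rows):
users.rank | users.id | users.price | parts.tag | parts.rank | parts.dept | parts.price
50 | 2 | 60 | A | 80 | fin | 60
50 | 2 | 60 | F | 1 | mkt | 60
7 | 2 | 9 | F | 7 | ops | 9
40 | 8 | 7 | B | 1 | hr | 7
After WHERE (3 rows):
users.rank | users.id | users.price | parts.tag | parts.rank | parts.dept | parts.price
50 | 2 | 60 | F | 1 | mkt | 60
7 | 2 | 9 | F | 7 | ops | 9
40 | 8 | 7 | B | 1 | hr | 7
After SELECT (3 rows):
users.id | parts.rank
2 | 1
2 | 7
8 | 1

== RESULT ==
users.id | parts.rank
2 | 1
2 | 7
8 | 1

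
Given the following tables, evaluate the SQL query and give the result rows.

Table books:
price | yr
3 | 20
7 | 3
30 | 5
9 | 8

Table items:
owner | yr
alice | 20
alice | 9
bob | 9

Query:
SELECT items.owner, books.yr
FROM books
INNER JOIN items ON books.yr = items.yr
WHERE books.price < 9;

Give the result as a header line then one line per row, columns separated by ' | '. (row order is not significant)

== RESULT ==
items.owner | books.yr
alice | 20

Derivation:
After JOIN items (1 rows):
books.price | books.yr | items.owner | items.yr
3 | 20 | alice | 20
After WHERE (1 rows):
books.price | books.yr | items.owner | items.yr
3 | 20 | alice | 20
After SELECT (1 rows):
items.owner | books.yr
alice | 20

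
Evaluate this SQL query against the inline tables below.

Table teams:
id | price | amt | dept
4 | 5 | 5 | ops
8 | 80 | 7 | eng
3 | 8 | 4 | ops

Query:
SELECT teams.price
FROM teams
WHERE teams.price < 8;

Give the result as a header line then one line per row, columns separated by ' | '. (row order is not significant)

== RESULT ==
teams.price
5

Derivation:
After WHERE (1 rows):
teams.id | teams.price | teams.amt | teams.dept
4 | 5 | 5 | ops
After SELECT (1 rows):
teams.price
5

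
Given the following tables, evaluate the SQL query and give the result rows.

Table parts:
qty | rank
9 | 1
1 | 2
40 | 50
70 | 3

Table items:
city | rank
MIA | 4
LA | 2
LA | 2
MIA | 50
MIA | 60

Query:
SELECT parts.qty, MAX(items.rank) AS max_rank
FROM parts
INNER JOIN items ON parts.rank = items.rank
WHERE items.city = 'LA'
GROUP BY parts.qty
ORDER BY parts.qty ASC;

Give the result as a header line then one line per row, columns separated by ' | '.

== RESULT ==
parts.qty | max_rank
1 | 2

Derivation:
After JOIN items (3 rows):
parts.qty | parts.rank | items.city | items.rank
1 | 2 | LA | 2
1 | 2 | LA | 2
40 | 50 | MIA | 50
After WHERE (2 rows):
parts.qty | parts.rank | items.city | items.rank
1 | 2 | LA | 2
1 | 2 | LA | 2
After GROUP BY (1 rows):
parts.qty | max_rank
1 | 2
After ORDER BY (1 rows):
parts.qty | max_rank
1 | 2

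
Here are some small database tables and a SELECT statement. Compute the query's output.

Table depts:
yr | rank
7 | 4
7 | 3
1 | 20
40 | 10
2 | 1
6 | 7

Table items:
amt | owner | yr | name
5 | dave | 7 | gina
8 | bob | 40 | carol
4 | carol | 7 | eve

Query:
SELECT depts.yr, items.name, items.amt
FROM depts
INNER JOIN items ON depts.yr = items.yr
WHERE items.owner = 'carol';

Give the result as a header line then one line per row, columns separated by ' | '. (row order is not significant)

After JOIN items (5 rows):
depts.yr | depts.rank | items.amt | items.owner | items.yr | items.name
7 | 4 | 5 | dave | 7 | gina
7 | 4 | 4 | carol | 7 | eve
7 | 3 | 5 | dave | 7 | gina
7 | 3 | 4 | carol | 7 | eve
40 | 10 | 8 | bob | 40 | carol
After WHERE (2 rows):
depts.yr | depts.rank | items.amt | items.owner | items.yr | items.name
7 | 4 | 4 | carol | 7 | eve
7 | 3 | 4 | carol | 7 | eve
After SELECT (2 rows):
depts.yr | items.name | items.amt
7 | eve | 4
7 | eve | 4

== RESULT ==
depts.yr | items.name | items.amt
7 | eve | 4
7 | eve | 4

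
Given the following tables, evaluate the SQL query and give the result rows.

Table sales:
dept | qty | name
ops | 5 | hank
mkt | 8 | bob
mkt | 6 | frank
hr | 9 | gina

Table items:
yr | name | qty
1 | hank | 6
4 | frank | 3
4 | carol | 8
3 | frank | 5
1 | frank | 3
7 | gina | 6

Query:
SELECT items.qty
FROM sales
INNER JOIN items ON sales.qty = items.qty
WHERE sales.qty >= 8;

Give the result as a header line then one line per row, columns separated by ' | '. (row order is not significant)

== RESULT ==
items.qty
8

Derivation:
After JOIN items (4 rows):
sales.dept | sales.qty | sales.name | items.yr | items.name | items.qty
ops | 5 | hank | 3 | frank | 5
mkt | 8 | bob | 4 | carol | 8
mkt | 6 | frank | 1 | hank | 6
mkt | 6 | frank | 7 | gina | 6
After WHERE (1 rows):
sales.dept | sales.qty | sales.name | items.yr | items.name | items.qty
mkt | 8 | bob | 4 | carol | 8
After SELECT (1 rows):
items.qty
8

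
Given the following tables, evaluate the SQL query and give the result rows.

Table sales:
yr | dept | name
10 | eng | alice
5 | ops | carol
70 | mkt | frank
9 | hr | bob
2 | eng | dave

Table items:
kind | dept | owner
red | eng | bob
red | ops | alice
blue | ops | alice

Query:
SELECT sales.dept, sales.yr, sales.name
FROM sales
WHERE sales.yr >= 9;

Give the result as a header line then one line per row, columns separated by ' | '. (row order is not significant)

== RESULT ==
sales.dept | sales.yr | sales.name
eng | 10 | alice
mkt | 70 | frank
hr | 9 | bob

Derivation:
After WHERE (3 rows):
sales.yr | sales.dept | sales.name
10 | eng | alice
70 | mkt | frank
9 | hr | bob
After SELECT (3 rows):
sales.dept | sales.yr | sales.name
eng | 10 | alice
mkt | 70 | frank
hr | 9 | bob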